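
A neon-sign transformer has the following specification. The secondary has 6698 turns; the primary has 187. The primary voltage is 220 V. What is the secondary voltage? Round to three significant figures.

V_s/V_p = N_s/N_p, so V_s = 220 × 6698/187 = 7880 V.

V_s ≈ 7880 V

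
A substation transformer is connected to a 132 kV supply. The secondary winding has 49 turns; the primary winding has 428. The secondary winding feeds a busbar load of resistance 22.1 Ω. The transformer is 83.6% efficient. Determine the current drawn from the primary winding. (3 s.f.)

V_s = 132000 × 49/428 = 15112 V.
I_s = V_s/R = 15112/22.1 = 683.81 A.
P_out = V_s I_s = 15112 × 683.81 = 1.0334×10^7 W.
P_in = P_out/η = 1.0334×10^7/0.836 = 1.2361×10^7 W.
I_p = P_in/V_p = 1.2361×10^7/132000 = 93.6 A.

I_p ≈ 93.6 A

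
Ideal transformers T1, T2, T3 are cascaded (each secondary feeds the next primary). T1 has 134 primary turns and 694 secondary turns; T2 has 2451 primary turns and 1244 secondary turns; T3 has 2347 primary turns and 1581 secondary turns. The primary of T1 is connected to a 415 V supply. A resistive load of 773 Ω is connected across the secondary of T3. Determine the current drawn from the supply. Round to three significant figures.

After T1: V = 415.00 × 694/134 = 2149.3 V.
After T2: V = 2149.3 × 1244/2451 = 1090.9 V.
After T3: V = 1090.9 × 1581/2347 = 734.85 V.
I_load = 734.85/773 = 0.95065 A, so P_out = 734.85 × 0.95065 = 698.58 W.
All ideal ⇒ P_in = P_out, so I_supply = 698.58/415 = 1.68 A.

I_supply ≈ 1.68 A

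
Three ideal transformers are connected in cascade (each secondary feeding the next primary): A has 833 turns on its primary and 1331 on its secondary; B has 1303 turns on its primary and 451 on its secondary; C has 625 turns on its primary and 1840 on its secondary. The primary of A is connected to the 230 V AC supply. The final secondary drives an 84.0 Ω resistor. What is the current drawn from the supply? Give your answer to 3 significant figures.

After A: V = 230.00 × 1331/833 = 367.50 V.
After B: V = 367.50 × 451/1303 = 127.20 V.
After C: V = 127.20 × 1840/625 = 374.48 V.
I_load = 374.48/84.0 = 4.4581 A, so P_out = 374.48 × 4.4581 = 1669.5 W.
All ideal ⇒ P_in = P_out, so I_supply = 1669.5/230 = 7.26 A.

I_supply ≈ 7.26 A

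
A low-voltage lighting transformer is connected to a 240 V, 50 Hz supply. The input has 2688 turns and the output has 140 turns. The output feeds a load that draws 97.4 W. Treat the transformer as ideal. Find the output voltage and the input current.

V_out = V_in × N_out/N_in = 240 × 140/2688 = 12.500 V.
I_out = P/V_out = 97.4/12.500 = 7.7920 A.
I_in = I_out × N_out/N_in = 7.7920 × 140/2688 = 0.406 A.

V_out ≈ 12.5 V, I_in ≈ 0.406 A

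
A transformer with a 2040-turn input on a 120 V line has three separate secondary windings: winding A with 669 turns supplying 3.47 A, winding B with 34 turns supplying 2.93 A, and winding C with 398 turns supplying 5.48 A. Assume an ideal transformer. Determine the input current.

I_in ≈ 2.26 A

V_A = 120 × 669/2040 = 39.353 V; V_B = 120 × 34/2040 = 2.0000 V; V_C = 120 × 398/2040 = 23.412 V.
P_out = V_A I_A + V_B I_B + V_C I_C = 39.353×3.47 + 2.0000×2.93 + 23.412×5.48 = 136.55 + 5.8600 + 128.30 = 270.71 W.
Ideal ⇒ P_in = P_out, so I_in = P_out/V_in = 270.71/120 = 2.26 A.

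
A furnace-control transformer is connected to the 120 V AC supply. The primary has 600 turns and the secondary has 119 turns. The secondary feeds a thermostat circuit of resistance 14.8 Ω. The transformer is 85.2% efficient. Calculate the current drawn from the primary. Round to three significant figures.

I_p ≈ 0.374 A

V_s = 120 × 119/600 = 23.800 V.
I_s = V_s/R = 23.800/14.8 = 1.6081 A.
P_out = V_s I_s = 23.800 × 1.6081 = 38.273 W.
P_in = P_out/η = 38.273/0.852 = 44.921 W.
I_p = P_in/V_p = 44.921/120 = 0.374 A.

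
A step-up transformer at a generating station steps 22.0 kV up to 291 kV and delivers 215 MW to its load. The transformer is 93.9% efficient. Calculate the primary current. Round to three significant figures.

P_in = P_out/η = 2.15×10^8/0.939 = 2.2897×10^8 W.
I_p = P_in/V_p = 2.2897×10^8/22000 = 10400 A.

I_p ≈ 10400 A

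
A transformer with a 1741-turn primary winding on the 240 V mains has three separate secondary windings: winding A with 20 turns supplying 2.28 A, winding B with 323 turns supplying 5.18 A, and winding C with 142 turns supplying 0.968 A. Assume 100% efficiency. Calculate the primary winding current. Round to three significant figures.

V_A = 240 × 20/1741 = 2.7570 V; V_B = 240 × 323/1741 = 44.526 V; V_C = 240 × 142/1741 = 19.575 V.
P_out = V_A I_A + V_B I_B + V_C I_C = 2.7570×2.28 + 44.526×5.18 + 19.575×0.968 = 6.2860 + 230.65 + 18.949 = 255.88 W.
Ideal ⇒ P_in = P_out, so I_p = P_out/V_p = 255.88/240 = 1.07 A.

I_p ≈ 1.07 A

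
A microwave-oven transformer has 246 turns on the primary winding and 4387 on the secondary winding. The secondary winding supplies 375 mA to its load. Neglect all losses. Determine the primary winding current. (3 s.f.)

For an ideal transformer I_p/I_s = N_s/N_p, so I_p = 0.375 × 4387/246 = 6.69 A.

I_p ≈ 6.69 A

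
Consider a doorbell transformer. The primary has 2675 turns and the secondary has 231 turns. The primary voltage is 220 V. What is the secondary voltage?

V_s/V_p = N_s/N_p, so V_s = 220 × 231/2675 = 19.0 V.

V_s ≈ 19.0 V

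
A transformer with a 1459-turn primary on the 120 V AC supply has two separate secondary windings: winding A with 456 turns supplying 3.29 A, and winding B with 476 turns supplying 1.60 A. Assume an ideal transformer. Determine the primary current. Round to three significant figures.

I_p ≈ 1.55 A

V_A = 120 × 456/1459 = 37.505 V; V_B = 120 × 476/1459 = 39.150 V.
P_out = V_A I_A + V_B I_B = 37.505×3.29 + 39.150×1.60 = 123.39 + 62.640 = 186.03 W.
Ideal ⇒ P_in = P_out, so I_p = P_out/V_p = 186.03/120 = 1.55 A.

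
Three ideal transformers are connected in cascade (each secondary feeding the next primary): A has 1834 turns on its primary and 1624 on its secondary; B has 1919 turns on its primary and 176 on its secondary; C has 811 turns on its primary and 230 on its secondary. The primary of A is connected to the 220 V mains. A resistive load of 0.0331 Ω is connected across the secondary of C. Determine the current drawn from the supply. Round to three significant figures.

After A: V = 220.00 × 1624/1834 = 194.81 V.
After B: V = 194.81 × 176/1919 = 17.867 V.
After C: V = 17.867 × 230/811 = 5.0670 V.
I_load = 5.0670/0.0331 = 153.08 A, so P_out = 5.0670 × 153.08 = 775.68 W.
All ideal ⇒ P_in = P_out, so I_supply = 775.68/220 = 3.53 A.

I_supply ≈ 3.53 A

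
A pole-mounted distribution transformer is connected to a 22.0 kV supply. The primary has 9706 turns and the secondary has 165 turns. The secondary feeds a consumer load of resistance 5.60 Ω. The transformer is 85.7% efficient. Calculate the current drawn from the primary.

V_s = 22000 × 165/9706 = 374.00 V.
I_s = V_s/R = 374.00/5.60 = 66.785 A.
P_out = V_s I_s = 374.00 × 66.785 = 24977 W.
P_in = P_out/η = 24977/0.857 = 29145 W.
I_p = P_in/V_p = 29145/22000 = 1.32 A.

I_p ≈ 1.32 A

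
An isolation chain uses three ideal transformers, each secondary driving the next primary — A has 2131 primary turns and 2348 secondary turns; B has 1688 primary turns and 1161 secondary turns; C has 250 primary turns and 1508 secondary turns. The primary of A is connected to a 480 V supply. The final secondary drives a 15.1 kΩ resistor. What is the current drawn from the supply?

I_supply ≈ 0.664 A

Secondary of A: V = 480.00 × 2348/2131 = 528.88 V.
Secondary of B: V = 528.88 × 1161/1688 = 363.76 V.
Secondary of C: V = 363.76 × 1508/250 = 2194.2 V.
I_load = 2194.2/15100 = 0.14531 A, so P_out = 2194.2 × 0.14531 = 318.84 W.
All ideal ⇒ P_in = P_out, so I_supply = 318.84/480 = 0.664 A.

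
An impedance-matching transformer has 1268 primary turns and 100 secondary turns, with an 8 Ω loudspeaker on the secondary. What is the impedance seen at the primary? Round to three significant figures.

Z_p = (N_p/N_s)² × Z_s = (1268/100)² × 8 = 1290 Ω.

Z_p ≈ 1290 Ω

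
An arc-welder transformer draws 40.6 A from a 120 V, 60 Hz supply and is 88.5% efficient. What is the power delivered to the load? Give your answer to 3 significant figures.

P_in = V_p I_p = 120 × 40.6 = 4872.0 W.
P_out = η P_in = 0.885 × 4872.0 = 4310 W.

P_out ≈ 4310 W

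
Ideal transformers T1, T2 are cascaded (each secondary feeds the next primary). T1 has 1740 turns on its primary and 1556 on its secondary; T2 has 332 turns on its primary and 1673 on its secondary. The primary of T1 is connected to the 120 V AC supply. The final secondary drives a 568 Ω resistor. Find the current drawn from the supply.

I_supply ≈ 4.29 A

Secondary of T1: V = 120.00 × 1556/1740 = 107.31 V.
Secondary of T2: V = 107.31 × 1673/332 = 540.75 V.
I_load = 540.75/568 = 0.95203 A, so P_out = 540.75 × 0.95203 = 514.81 W.
All ideal ⇒ P_in = P_out, so I_supply = 514.81/120 = 4.29 A.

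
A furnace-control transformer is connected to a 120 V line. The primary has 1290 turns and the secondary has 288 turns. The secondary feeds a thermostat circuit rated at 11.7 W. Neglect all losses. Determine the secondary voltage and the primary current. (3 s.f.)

V_s ≈ 26.8 V, I_p ≈ 0.0975 A

V_s = V_p × N_s/N_p = 120 × 288/1290 = 26.791 V.
I_s = P/V_s = 11.7/26.791 = 0.43672 A.
I_p = I_s × N_s/N_p = 0.43672 × 288/1290 = 0.0975 A.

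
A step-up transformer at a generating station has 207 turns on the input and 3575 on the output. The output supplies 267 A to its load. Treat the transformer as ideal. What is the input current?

I_in ≈ 4610 A

For an ideal transformer I_in/I_out = N_out/N_in, so I_in = 267 × 3575/207 = 4610 A.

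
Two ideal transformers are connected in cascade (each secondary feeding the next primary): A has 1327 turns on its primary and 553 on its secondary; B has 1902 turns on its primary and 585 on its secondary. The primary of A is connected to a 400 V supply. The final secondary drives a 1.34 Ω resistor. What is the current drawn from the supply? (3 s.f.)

I_supply ≈ 4.90 A

After A: V = 400.00 × 553/1327 = 166.69 V.
After B: V = 166.69 × 585/1902 = 51.270 V.
I_load = 51.270/1.34 = 38.261 A, so P_out = 51.270 × 38.261 = 1961.6 W.
All ideal ⇒ P_in = P_out, so I_supply = 1961.6/400 = 4.90 A.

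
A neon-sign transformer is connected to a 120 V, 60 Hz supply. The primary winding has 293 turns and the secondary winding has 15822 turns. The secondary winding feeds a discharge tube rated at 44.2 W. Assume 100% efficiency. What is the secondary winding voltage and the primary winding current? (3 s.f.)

V_s ≈ 6480 V, I_p ≈ 0.368 A

V_s = V_p × N_s/N_p = 120 × 15822/293 = 6480.0 V.
I_s = P/V_s = 44.2/6480.0 = 0.0068210 A.
I_p = I_s × N_s/N_p = 0.0068210 × 15822/293 = 0.368 A.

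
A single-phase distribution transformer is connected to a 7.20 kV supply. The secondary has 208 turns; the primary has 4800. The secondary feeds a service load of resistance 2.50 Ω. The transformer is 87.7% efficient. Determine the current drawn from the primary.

I_p ≈ 6.17 A

V_s = 7200 × 208/4800 = 312.00 V.
I_s = V_s/R = 312.00/2.50 = 124.80 A.
P_out = V_s I_s = 312.00 × 124.80 = 38938 W.
P_in = P_out/η = 38938/0.877 = 44399 W.
I_p = P_in/V_p = 44399/7200 = 6.17 A.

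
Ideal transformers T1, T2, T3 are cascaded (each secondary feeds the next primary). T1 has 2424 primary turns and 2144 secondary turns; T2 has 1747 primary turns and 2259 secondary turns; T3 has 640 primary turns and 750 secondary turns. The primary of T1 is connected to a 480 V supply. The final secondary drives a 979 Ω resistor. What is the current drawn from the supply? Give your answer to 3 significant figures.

I_supply ≈ 0.881 A

Secondary of T1: V = 480.00 × 2144/2424 = 424.55 V.
Secondary of T2: V = 424.55 × 2259/1747 = 548.98 V.
Secondary of T3: V = 548.98 × 750/640 = 643.34 V.
I_load = 643.34/979 = 0.65714 A, so P_out = 643.34 × 0.65714 = 422.76 W.
All ideal ⇒ P_in = P_out, so I_supply = 422.76/480 = 0.881 A.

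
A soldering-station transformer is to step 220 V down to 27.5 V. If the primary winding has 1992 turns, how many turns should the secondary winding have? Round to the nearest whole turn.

N_s/N_p = V_s/V_p, so N_s = 1992 × 27.5/220 = 249.0 ≈ 249 turns.

N_s = 249 turns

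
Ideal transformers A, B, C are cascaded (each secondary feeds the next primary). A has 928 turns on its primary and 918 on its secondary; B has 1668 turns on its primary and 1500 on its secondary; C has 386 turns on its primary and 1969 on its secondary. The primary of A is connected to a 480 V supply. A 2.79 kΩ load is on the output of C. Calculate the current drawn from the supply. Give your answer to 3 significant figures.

After A: V = 480.00 × 918/928 = 474.83 V.
After B: V = 474.83 × 1500/1668 = 427.00 V.
After C: V = 427.00 × 1969/386 = 2178.2 V.
I_load = 2178.2/2790 = 0.78070 A, so P_out = 2178.2 × 0.78070 = 1700.5 W.
All ideal ⇒ P_in = P_out, so I_supply = 1700.5/480 = 3.54 A.

I_supply ≈ 3.54 A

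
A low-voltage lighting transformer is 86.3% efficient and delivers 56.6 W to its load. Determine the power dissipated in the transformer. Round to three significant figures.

P_in = P_out/η = 56.6/0.863 = 65.5852 W.
P_loss = P_in − P_out = 65.5852 − 56.6 = 8.99 W.

P_loss ≈ 8.99 W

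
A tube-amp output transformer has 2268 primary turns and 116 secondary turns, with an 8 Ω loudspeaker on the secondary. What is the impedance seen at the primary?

Z_p = (N_p/N_s)² × Z_s = (2268/116)² × 8 = 3060 Ω.

Z_p ≈ 3060 Ω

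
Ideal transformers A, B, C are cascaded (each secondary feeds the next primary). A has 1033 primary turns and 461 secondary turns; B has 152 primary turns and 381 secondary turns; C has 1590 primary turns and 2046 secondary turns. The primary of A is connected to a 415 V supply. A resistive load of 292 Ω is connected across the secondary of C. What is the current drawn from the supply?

Secondary of A: V = 415.00 × 461/1033 = 185.20 V.
Secondary of B: V = 185.20 × 381/152 = 464.23 V.
Secondary of C: V = 464.23 × 2046/1590 = 597.36 V.
I_load = 597.36/292 = 2.0458 A, so P_out = 597.36 × 2.0458 = 1222.1 W.
All ideal ⇒ P_in = P_out, so I_supply = 1222.1/415 = 2.94 A.

I_supply ≈ 2.94 A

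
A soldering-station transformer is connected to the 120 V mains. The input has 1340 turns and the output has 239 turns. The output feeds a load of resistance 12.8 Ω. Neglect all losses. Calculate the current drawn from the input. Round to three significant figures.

V_out = V_in × N_out/N_in = 120 × 239/1340 = 21.403 V.
I_out = V_out/R = 21.403/12.8 = 1.6721 A.
For an ideal transformer I_in N_in = I_out N_out, so I_in = 1.6721 × 239/1340 = 0.298 A.

I_in ≈ 0.298 A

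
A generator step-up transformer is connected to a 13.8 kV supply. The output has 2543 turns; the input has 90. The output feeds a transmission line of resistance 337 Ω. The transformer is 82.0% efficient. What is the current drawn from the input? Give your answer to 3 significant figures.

I_in ≈ 39900 A

V_out = 13800 × 2543/90 = 389930 V.
I_out = V_out/R = 389930/337 = 1157.1 A.
P_out = V_out I_out = 389930 × 1157.1 = 4.5117×10^8 W.
P_in = P_out/η = 4.5117×10^8/0.820 = 5.5020×10^8 W.
I_in = P_in/V_in = 5.5020×10^8/13800 = 39900 A.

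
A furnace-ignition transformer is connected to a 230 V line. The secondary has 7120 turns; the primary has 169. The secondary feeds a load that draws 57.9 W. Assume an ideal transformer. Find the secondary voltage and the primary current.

V_s = V_p × N_s/N_p = 230 × 7120/169 = 9689.9 V.
I_s = P/V_s = 57.9/9689.9 = 0.0059753 A.
I_p = I_s × N_s/N_p = 0.0059753 × 7120/169 = 0.252 A.

V_s ≈ 9690 V, I_p ≈ 0.252 A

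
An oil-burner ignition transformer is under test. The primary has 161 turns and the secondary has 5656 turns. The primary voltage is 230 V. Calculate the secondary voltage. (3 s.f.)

V_s/V_p = N_s/N_p, so V_s = 230 × 5656/161 = 8080 V.

V_s ≈ 8080 V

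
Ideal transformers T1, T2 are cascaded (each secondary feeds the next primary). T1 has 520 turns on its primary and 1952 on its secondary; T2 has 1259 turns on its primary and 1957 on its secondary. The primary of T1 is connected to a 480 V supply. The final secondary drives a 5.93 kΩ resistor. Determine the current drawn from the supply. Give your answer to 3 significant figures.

Secondary of T1: V = 480.00 × 1952/520 = 1801.8 V.
Secondary of T2: V = 1801.8 × 1957/1259 = 2800.8 V.
I_load = 2800.8/5930 = 0.47231 A, so P_out = 2800.8 × 0.47231 = 1322.9 W.
All ideal ⇒ P_in = P_out, so I_supply = 1322.9/480 = 2.76 A.

I_supply ≈ 2.76 A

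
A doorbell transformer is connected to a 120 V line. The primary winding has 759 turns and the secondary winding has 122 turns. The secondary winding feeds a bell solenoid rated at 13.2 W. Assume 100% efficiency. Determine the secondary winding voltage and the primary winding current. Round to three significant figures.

V_s ≈ 19.3 V, I_p ≈ 0.110 A

V_s = V_p × N_s/N_p = 120 × 122/759 = 19.289 V.
I_s = P/V_s = 13.2/19.289 = 0.68434 A.
I_p = I_s × N_s/N_p = 0.68434 × 122/759 = 0.110 A.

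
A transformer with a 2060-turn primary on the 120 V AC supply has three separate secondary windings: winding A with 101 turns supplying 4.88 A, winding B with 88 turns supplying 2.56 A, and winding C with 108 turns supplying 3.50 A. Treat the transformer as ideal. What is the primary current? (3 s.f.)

V_A = 120 × 101/2060 = 5.8835 V; V_B = 120 × 88/2060 = 5.1262 V; V_C = 120 × 108/2060 = 6.2913 V.
P_out = V_A I_A + V_B I_B + V_C I_C = 5.8835×4.88 + 5.1262×2.56 + 6.2913×3.50 = 28.711 + 13.123 + 22.019 = 63.854 W.
Ideal ⇒ P_in = P_out, so I_p = P_out/V_p = 63.854/120 = 0.532 A.

I_p ≈ 0.532 A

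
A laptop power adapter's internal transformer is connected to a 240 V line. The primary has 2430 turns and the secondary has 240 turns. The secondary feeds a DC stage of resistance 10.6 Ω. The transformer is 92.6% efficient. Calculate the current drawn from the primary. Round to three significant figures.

I_p ≈ 0.239 A

V_s = 240 × 240/2430 = 23.704 V.
I_s = V_s/R = 23.704/10.6 = 2.2362 A.
P_out = V_s I_s = 23.704 × 2.2362 = 53.006 W.
P_in = P_out/η = 53.006/0.926 = 57.242 W.
I_p = P_in/V_p = 57.242/240 = 0.239 A.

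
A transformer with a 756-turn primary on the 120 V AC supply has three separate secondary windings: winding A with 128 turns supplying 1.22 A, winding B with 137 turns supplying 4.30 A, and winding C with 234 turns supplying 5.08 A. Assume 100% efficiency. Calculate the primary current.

V_A = 120 × 128/756 = 20.317 V; V_B = 120 × 137/756 = 21.746 V; V_C = 120 × 234/756 = 37.143 V.
P_out = V_A I_A + V_B I_B + V_C I_C = 20.317×1.22 + 21.746×4.30 + 37.143×5.08 = 24.787 + 93.508 + 188.69 = 306.98 W.
Ideal ⇒ P_in = P_out, so I_p = P_out/V_p = 306.98/120 = 2.56 A.

I_p ≈ 2.56 A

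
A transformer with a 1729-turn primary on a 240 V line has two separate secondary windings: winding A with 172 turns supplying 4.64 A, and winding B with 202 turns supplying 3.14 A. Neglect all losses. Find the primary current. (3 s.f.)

V_A = 240 × 172/1729 = 23.875 V; V_B = 240 × 202/1729 = 28.039 V.
P_out = V_A I_A + V_B I_B = 23.875×4.64 + 28.039×3.14 = 110.78 + 88.043 = 198.82 W.
Ideal ⇒ P_in = P_out, so I_p = P_out/V_p = 198.82/240 = 0.828 A.

I_p ≈ 0.828 A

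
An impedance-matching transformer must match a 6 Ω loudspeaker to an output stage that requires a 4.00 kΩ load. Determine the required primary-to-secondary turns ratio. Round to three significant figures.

Z_p/Z_s = (N_p/N_s)², so N_p/N_s = √(4000/6) = √667 = 25.8.

N_p/N_s ≈ 25.8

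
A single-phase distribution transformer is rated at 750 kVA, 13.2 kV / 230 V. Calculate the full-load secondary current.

I_s = S/V_s = 750000/230 = 3260 A.

I_s ≈ 3260 A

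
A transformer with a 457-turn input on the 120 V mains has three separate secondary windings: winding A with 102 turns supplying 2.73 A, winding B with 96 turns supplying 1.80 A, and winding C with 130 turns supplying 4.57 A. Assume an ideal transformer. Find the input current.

V_A = 120 × 102/457 = 26.783 V; V_B = 120 × 96/457 = 25.208 V; V_C = 120 × 130/457 = 34.136 V.
P_out = V_A I_A + V_B I_B + V_C I_C = 26.783×2.73 + 25.208×1.80 + 34.136×4.57 = 73.119 + 45.374 + 156.00 = 274.49 W.
Ideal ⇒ P_in = P_out, so I_in = P_out/V_in = 274.49/120 = 2.29 A.

I_in ≈ 2.29 A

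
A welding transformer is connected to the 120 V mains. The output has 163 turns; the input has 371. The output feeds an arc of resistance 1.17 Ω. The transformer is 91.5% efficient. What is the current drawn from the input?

V_out = 120 × 163/371 = 52.722 V.
I_out = V_out/R = 52.722/1.17 = 45.062 A.
P_out = V_out I_out = 52.722 × 45.062 = 2375.8 W.
P_in = P_out/η = 2375.8/0.915 = 2596.5 W.
I_in = P_in/V_in = 2596.5/120 = 21.6 A.

I_in ≈ 21.6 A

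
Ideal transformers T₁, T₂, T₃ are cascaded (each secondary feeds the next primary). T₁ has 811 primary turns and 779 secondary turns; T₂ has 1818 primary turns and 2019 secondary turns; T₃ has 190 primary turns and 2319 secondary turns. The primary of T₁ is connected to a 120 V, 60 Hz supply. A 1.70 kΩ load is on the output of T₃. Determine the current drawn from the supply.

I_supply ≈ 12.0 A

Secondary of T₁: V = 120.00 × 779/811 = 115.27 V.
Secondary of T₂: V = 115.27 × 2019/1818 = 128.01 V.
Secondary of T₃: V = 128.01 × 2319/190 = 1562.4 V.
I_load = 1562.4/1700 = 0.91905 A, so P_out = 1562.4 × 0.91905 = 1435.9 W.
All ideal ⇒ P_in = P_out, so I_supply = 1435.9/120 = 12.0 A.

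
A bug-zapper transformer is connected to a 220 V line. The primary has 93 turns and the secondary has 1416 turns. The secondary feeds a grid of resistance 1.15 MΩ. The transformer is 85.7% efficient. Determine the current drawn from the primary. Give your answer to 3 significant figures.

V_s = 220 × 1416/93 = 3349.7 V.
I_s = V_s/R = 3349.7/(1.15×10^6) = 0.0029128 A.
P_out = V_s I_s = 3349.7 × 0.0029128 = 9.7568 W.
P_in = P_out/η = 9.7568/0.857 = 11.385 W.
I_p = P_in/V_p = 11.385/220 = 0.0517 A.

I_p ≈ 0.0517 A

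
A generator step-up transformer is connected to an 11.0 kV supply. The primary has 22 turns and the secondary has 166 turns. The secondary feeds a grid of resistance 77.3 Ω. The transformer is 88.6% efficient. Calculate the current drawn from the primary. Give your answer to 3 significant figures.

V_s = 11000 × 166/22 = 83000 V.
I_s = V_s/R = 83000/77.3 = 1073.7 A.
P_out = V_s I_s = 83000 × 1073.7 = 8.9120×10^7 W.
P_in = P_out/η = 8.9120×10^7/0.886 = 1.0059×10^8 W.
I_p = P_in/V_p = 1.0059×10^8/11000 = 9140 A.

I_p ≈ 9140 A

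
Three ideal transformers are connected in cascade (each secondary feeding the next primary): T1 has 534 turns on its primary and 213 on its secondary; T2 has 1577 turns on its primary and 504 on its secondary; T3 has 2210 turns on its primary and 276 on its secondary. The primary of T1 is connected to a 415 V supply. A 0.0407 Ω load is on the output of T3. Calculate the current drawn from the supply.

I_supply ≈ 2.58 A

After T1: V = 415.00 × 213/534 = 165.53 V.
After T2: V = 165.53 × 504/1577 = 52.904 V.
After T3: V = 52.904 × 276/2210 = 6.6070 V.
I_load = 6.6070/0.0407 = 162.33 A, so P_out = 6.6070 × 162.33 = 1072.5 W.
All ideal ⇒ P_in = P_out, so I_supply = 1072.5/415 = 2.58 A.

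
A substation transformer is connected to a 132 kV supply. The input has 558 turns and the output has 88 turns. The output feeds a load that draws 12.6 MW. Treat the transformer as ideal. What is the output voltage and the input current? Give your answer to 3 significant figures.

V_out = V_in × N_out/N_in = 132000 × 88/558 = 20817 V.
I_out = P/V_out = 1.26×10^7/20817 = 605.27 A.
I_in = I_out × N_out/N_in = 605.27 × 88/558 = 95.5 A.

V_out ≈ 20800 V, I_in ≈ 95.5 A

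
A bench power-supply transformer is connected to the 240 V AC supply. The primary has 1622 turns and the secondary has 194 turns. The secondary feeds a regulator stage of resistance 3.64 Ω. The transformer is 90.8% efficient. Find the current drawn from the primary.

V_s = 240 × 194/1622 = 28.705 V.
I_s = V_s/R = 28.705/3.64 = 7.8861 A.
P_out = V_s I_s = 28.705 × 7.8861 = 226.37 W.
P_in = P_out/η = 226.37/0.908 = 249.31 W.
I_p = P_in/V_p = 249.31/240 = 1.04 A.

I_p ≈ 1.04 A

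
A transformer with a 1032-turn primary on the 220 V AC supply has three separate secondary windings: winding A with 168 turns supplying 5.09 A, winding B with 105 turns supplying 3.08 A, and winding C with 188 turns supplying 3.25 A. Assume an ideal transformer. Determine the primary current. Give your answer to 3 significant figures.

I_p ≈ 1.73 A

V_A = 220 × 168/1032 = 35.814 V; V_B = 220 × 105/1032 = 22.384 V; V_C = 220 × 188/1032 = 40.078 V.
P_out = V_A I_A + V_B I_B + V_C I_C = 35.814×5.09 + 22.384×3.08 + 40.078×3.25 = 182.29 + 68.942 + 130.25 = 381.49 W.
Ideal ⇒ P_in = P_out, so I_p = P_out/V_p = 381.49/220 = 1.73 A.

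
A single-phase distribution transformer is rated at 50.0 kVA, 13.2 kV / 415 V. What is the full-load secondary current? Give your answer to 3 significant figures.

I_s = S/V_s = 50000/415 = 120 A.

I_s ≈ 120 A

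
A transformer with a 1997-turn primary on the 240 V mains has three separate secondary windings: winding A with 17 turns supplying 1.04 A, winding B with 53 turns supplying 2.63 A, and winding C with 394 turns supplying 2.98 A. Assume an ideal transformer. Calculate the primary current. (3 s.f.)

I_p ≈ 0.667 A

V_A = 240 × 17/1997 = 2.0431 V; V_B = 240 × 53/1997 = 6.3696 V; V_C = 240 × 394/1997 = 47.351 V.
P_out = V_A I_A + V_B I_B + V_C I_C = 2.0431×1.04 + 6.3696×2.63 + 47.351×2.98 = 2.1248 + 16.752 + 141.11 = 159.98 W.
Ideal ⇒ P_in = P_out, so I_p = P_out/V_p = 159.98/240 = 0.667 A.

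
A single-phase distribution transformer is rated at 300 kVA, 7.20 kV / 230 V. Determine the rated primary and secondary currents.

I_p = S/V_p = 300000/7200 = 41.7 A.
I_s = S/V_s = 300000/230 = 1300 A.

I_p ≈ 41.7 A, I_s ≈ 1300 A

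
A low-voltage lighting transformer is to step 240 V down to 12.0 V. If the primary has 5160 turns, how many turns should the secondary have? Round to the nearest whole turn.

N_s = 258 turns

N_s/N_p = V_s/V_p, so N_s = 5160 × 12.0/240 = 258.0 ≈ 258 turns.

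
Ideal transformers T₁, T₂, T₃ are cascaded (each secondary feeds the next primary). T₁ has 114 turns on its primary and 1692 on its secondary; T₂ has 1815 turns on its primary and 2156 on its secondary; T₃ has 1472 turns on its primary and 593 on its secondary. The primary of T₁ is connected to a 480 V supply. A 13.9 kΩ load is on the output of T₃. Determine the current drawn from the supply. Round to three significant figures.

I_supply ≈ 1.74 A

Secondary of T₁: V = 480.00 × 1692/114 = 7124.2 V.
Secondary of T₂: V = 7124.2 × 2156/1815 = 8462.7 V.
Secondary of T₃: V = 8462.7 × 593/1472 = 3409.2 V.
I_load = 3409.2/13900 = 0.24527 A, so P_out = 3409.2 × 0.24527 = 836.17 W.
All ideal ⇒ P_in = P_out, so I_supply = 836.17/480 = 1.74 A.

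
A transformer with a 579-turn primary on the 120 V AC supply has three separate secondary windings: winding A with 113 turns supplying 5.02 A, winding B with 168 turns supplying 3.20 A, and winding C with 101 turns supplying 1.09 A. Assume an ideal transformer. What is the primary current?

V_A = 120 × 113/579 = 23.420 V; V_B = 120 × 168/579 = 34.819 V; V_C = 120 × 101/579 = 20.933 V.
P_out = V_A I_A + V_B I_B + V_C I_C = 23.420×5.02 + 34.819×3.20 + 20.933×1.09 = 117.57 + 111.42 + 22.817 = 251.80 W.
Ideal ⇒ P_in = P_out, so I_p = P_out/V_p = 251.80/120 = 2.10 A.

I_p ≈ 2.10 A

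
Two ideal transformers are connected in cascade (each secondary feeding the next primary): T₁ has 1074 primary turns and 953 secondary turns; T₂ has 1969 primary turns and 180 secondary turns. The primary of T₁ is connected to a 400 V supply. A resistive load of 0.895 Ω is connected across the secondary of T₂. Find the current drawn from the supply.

Secondary of T₁: V = 400.00 × 953/1074 = 354.93 V.
Secondary of T₂: V = 354.93 × 180/1969 = 32.447 V.
I_load = 32.447/0.895 = 36.254 A, so P_out = 32.447 × 36.254 = 1176.3 W.
All ideal ⇒ P_in = P_out, so I_supply = 1176.3/400 = 2.94 A.

I_supply ≈ 2.94 A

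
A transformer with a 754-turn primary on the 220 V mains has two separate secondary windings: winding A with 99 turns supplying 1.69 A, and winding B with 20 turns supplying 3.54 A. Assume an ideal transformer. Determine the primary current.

V_A = 220 × 99/754 = 28.886 V; V_B = 220 × 20/754 = 5.8355 V.
P_out = V_A I_A + V_B I_B = 28.886×1.69 + 5.8355×3.54 = 48.817 + 20.658 = 69.475 W.
Ideal ⇒ P_in = P_out, so I_p = P_out/V_p = 69.475/220 = 0.316 A.

I_p ≈ 0.316 A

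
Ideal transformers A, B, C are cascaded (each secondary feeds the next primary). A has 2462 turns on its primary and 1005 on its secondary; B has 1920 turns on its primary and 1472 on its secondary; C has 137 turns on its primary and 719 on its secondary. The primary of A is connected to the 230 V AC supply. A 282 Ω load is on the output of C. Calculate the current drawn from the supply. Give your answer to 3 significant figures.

Secondary of A: V = 230.00 × 1005/2462 = 93.887 V.
Secondary of B: V = 93.887 × 1472/1920 = 71.980 V.
Secondary of C: V = 71.980 × 719/137 = 377.76 V.
I_load = 377.76/282 = 1.3396 A, so P_out = 377.76 × 1.3396 = 506.05 W.
All ideal ⇒ P_in = P_out, so I_supply = 506.05/230 = 2.20 A.

I_supply ≈ 2.20 A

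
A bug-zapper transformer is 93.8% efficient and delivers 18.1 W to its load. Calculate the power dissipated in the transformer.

P_loss ≈ 1.20 W

P_in = P_out/η = 18.1/0.938 = 19.2964 W.
P_loss = P_in − P_out = 19.2964 − 18.1 = 1.20 W.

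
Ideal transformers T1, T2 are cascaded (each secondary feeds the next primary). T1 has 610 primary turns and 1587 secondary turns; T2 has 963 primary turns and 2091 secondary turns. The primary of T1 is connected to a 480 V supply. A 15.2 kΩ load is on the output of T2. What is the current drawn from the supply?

I_supply ≈ 1.01 A

After T1: V = 480.00 × 1587/610 = 1248.8 V.
After T2: V = 1248.8 × 2091/963 = 2711.5 V.
I_load = 2711.5/15200 = 0.17839 A, so P_out = 2711.5 × 0.17839 = 483.71 W.
All ideal ⇒ P_in = P_out, so I_supply = 483.71/480 = 1.01 A.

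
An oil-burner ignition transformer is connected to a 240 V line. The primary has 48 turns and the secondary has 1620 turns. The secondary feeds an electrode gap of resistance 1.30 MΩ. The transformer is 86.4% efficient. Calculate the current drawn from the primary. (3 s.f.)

I_p ≈ 0.243 A

V_s = 240 × 1620/48 = 8100.0 V.
I_s = V_s/R = 8100.0/(1.30×10^6) = 0.0062308 A.
P_out = V_s I_s = 8100.0 × 0.0062308 = 50.469 W.
P_in = P_out/η = 50.469/0.864 = 58.413 W.
I_p = P_in/V_p = 58.413/240 = 0.243 A.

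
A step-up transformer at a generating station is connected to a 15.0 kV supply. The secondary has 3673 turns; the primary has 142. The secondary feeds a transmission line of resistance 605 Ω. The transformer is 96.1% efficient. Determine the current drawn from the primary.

V_s = 15000 × 3673/142 = 387990 V.
I_s = V_s/R = 387990/605 = 641.31 A.
P_out = V_s I_s = 387990 × 641.31 = 2.4882×10^8 W.
P_in = P_out/η = 2.4882×10^8/0.961 = 2.5892×10^8 W.
I_p = P_in/V_p = 2.5892×10^8/15000 = 17300 A.

I_p ≈ 17300 A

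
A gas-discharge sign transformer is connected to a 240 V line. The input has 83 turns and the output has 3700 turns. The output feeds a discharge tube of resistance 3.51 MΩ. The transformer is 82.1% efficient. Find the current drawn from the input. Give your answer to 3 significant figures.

V_out = 240 × 3700/83 = 10699 V.
I_out = V_out/R = 10699/(3.51×10^6) = 0.0030481 A.
P_out = V_out I_out = 10699 × 0.0030481 = 32.611 W.
P_in = P_out/η = 32.611/0.821 = 39.721 W.
I_in = P_in/V_in = 39.721/240 = 0.166 A.

I_in ≈ 0.166 A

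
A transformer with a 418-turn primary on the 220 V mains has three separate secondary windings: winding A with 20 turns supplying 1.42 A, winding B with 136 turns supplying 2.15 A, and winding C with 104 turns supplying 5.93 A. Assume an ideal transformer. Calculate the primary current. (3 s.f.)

V_A = 220 × 20/418 = 10.526 V; V_B = 220 × 136/418 = 71.579 V; V_C = 220 × 104/418 = 54.737 V.
P_out = V_A I_A + V_B I_B + V_C I_C = 10.526×1.42 + 71.579×2.15 + 54.737×5.93 = 14.947 + 153.89 + 324.59 = 493.43 W.
Ideal ⇒ P_in = P_out, so I_p = P_out/V_p = 493.43/220 = 2.24 A.

I_p ≈ 2.24 A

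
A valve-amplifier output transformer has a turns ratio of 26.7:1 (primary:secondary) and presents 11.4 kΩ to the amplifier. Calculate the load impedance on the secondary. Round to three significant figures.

Z_s ≈ 16.0 Ω

Z_s = Z_p/(N_p/N_s)² = 11400/26.7² = 16.0 Ω.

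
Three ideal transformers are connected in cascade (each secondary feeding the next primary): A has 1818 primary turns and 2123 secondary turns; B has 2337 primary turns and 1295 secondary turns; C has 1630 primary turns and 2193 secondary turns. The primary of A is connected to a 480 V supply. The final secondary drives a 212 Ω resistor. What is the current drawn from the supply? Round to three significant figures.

After A: V = 480.00 × 2123/1818 = 560.53 V.
After B: V = 560.53 × 1295/2337 = 310.60 V.
After C: V = 310.60 × 2193/1630 = 417.89 V.
I_load = 417.89/212 = 1.9712 A, so P_out = 417.89 × 1.9712 = 823.73 W.
All ideal ⇒ P_in = P_out, so I_supply = 823.73/480 = 1.72 A.

I_supply ≈ 1.72 A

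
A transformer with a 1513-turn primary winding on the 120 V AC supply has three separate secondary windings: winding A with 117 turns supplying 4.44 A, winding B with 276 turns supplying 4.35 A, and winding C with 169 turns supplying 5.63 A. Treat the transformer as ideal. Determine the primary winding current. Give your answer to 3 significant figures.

V_A = 120 × 117/1513 = 9.2796 V; V_B = 120 × 276/1513 = 21.890 V; V_C = 120 × 169/1513 = 13.404 V.
P_out = V_A I_A + V_B I_B + V_C I_C = 9.2796×4.44 + 21.890×4.35 + 13.404×5.63 = 41.201 + 95.223 + 75.464 = 211.89 W.
Ideal ⇒ P_in = P_out, so I_p = P_out/V_p = 211.89/120 = 1.77 A.

I_p ≈ 1.77 A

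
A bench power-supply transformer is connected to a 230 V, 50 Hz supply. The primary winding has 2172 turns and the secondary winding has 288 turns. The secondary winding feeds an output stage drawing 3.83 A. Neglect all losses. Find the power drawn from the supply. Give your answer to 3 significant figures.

P ≈ 117 W

I_p = I_s × N_s/N_p = 3.83 × 288/2172 = 0.50785 A.
P = V_p I_p = 230 × 0.50785 = 117 W.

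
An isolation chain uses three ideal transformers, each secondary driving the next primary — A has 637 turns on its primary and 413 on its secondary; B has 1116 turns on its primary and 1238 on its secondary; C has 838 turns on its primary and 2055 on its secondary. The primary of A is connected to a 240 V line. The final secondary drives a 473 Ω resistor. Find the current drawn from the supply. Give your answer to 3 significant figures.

I_supply ≈ 1.58 A

After A: V = 240.00 × 413/637 = 155.60 V.
After B: V = 155.60 × 1238/1116 = 172.61 V.
After C: V = 172.61 × 2055/838 = 423.30 V.
I_load = 423.30/473 = 0.89492 A, so P_out = 423.30 × 0.89492 = 378.82 W.
All ideal ⇒ P_in = P_out, so I_supply = 378.82/240 = 1.58 A.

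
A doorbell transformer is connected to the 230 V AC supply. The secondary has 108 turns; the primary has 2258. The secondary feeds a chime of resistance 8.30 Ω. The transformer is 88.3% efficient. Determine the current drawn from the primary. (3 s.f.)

V_s = 230 × 108/2258 = 11.001 V.
I_s = V_s/R = 11.001/8.30 = 1.3254 A.
P_out = V_s I_s = 11.001 × 1.3254 = 14.581 W.
P_in = P_out/η = 14.581/0.883 = 16.513 W.
I_p = P_in/V_p = 16.513/230 = 0.0718 A.

I_p ≈ 0.0718 A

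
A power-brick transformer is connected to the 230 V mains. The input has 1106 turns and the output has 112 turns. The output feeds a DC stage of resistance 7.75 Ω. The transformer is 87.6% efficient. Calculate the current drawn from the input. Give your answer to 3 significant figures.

V_out = 230 × 112/1106 = 23.291 V.
I_out = V_out/R = 23.291/7.75 = 3.0053 A.
P_out = V_out I_out = 23.291 × 3.0053 = 69.997 W.
P_in = P_out/η = 69.997/0.876 = 79.905 W.
I_in = P_in/V_in = 79.905/230 = 0.347 A.

I_in ≈ 0.347 A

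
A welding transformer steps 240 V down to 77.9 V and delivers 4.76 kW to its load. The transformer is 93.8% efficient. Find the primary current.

I_p ≈ 21.1 A

P_in = P_out/η = 4760/0.938 = 5074.6 W.
I_p = P_in/V_p = 5074.6/240 = 21.1 A.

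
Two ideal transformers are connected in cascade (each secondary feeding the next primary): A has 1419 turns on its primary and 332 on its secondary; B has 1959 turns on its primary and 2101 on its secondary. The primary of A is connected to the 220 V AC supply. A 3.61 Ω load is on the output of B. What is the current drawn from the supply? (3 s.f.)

After A: V = 220.00 × 332/1419 = 51.473 V.
After B: V = 51.473 × 2101/1959 = 55.204 V.
I_load = 55.204/3.61 = 15.292 A, so P_out = 55.204 × 15.292 = 844.18 W.
All ideal ⇒ P_in = P_out, so I_supply = 844.18/220 = 3.84 A.

I_supply ≈ 3.84 A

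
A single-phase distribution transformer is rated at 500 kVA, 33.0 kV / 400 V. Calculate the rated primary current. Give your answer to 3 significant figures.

I_p = S/V_p = 500000/33000 = 15.2 A.

I_p ≈ 15.2 A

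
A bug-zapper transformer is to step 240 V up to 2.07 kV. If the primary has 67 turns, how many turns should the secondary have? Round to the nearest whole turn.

N_s/N_p = V_s/V_p, so N_s = 67 × 2070/240 = 577.9 ≈ 578 turns.

N_s = 578 turns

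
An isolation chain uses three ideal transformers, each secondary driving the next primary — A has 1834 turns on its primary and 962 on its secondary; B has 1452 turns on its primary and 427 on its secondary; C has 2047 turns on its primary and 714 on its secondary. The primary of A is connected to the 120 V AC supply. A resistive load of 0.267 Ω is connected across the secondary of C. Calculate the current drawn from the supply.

Secondary of A: V = 120.00 × 962/1834 = 62.944 V.
Secondary of B: V = 62.944 × 427/1452 = 18.511 V.
Secondary of C: V = 18.511 × 714/2047 = 6.4565 V.
I_load = 6.4565/0.267 = 24.182 A, so P_out = 6.4565 × 24.182 = 156.13 W.
All ideal ⇒ P_in = P_out, so I_supply = 156.13/120 = 1.30 A.

I_supply ≈ 1.30 A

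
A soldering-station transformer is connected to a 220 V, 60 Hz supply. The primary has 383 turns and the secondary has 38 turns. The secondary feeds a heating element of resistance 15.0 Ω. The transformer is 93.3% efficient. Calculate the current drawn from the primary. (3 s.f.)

V_s = 220 × 38/383 = 21.828 V.
I_s = V_s/R = 21.828/15.0 = 1.4552 A.
P_out = V_s I_s = 21.828 × 1.4552 = 31.763 W.
P_in = P_out/η = 31.763/0.933 = 34.044 W.
I_p = P_in/V_p = 34.044/220 = 0.155 A.

I_p ≈ 0.155 A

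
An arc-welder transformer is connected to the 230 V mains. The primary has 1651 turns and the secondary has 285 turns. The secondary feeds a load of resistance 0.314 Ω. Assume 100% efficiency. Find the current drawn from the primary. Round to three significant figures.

I_p ≈ 21.8 A

V_s = V_p × N_s/N_p = 230 × 285/1651 = 39.703 V.
I_s = V_s/R = 39.703/0.314 = 126.44 A.
For an ideal transformer I_p N_p = I_s N_s, so I_p = 126.44 × 285/1651 = 21.8 A.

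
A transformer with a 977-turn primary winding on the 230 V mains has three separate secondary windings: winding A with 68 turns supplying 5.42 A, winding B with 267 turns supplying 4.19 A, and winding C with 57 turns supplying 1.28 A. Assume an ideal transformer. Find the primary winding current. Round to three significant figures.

V_A = 230 × 68/977 = 16.008 V; V_B = 230 × 267/977 = 62.856 V; V_C = 230 × 57/977 = 13.419 V.
P_out = V_A I_A + V_B I_B + V_C I_C = 16.008×5.42 + 62.856×4.19 + 13.419×1.28 = 86.764 + 263.37 + 17.176 = 367.31 W.
Ideal ⇒ P_in = P_out, so I_p = P_out/V_p = 367.31/230 = 1.60 A.

I_p ≈ 1.60 A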